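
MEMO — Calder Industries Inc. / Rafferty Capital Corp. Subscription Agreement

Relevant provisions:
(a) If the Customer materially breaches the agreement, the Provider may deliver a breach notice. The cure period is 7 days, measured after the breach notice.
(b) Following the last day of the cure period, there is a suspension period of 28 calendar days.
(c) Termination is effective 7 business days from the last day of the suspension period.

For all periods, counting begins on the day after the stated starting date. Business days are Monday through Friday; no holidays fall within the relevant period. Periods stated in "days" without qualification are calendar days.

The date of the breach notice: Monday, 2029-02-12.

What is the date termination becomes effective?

2029-03-28

Adding 7 calendar days to 2029-02-12 gives 2029-02-19, which is the last day of the cure period.
Adding 28 calendar days to 2029-02-19 gives 2029-03-19, which is the last day of the suspension period.
From Monday, 2029-03-19, 7 business days (Mar 20, Mar 21, Mar 22, Mar 23, Mar 26, Mar 27, Mar 28, skipping weekends) brings us to Wednesday, 2029-03-28, which is the date termination becomes effective.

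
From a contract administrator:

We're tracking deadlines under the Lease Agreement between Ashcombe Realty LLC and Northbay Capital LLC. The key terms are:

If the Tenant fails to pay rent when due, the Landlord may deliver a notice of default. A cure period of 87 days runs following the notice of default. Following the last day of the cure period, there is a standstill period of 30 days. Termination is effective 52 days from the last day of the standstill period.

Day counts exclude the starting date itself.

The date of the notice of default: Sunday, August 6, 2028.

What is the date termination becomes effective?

Adding 87 calendar days to August 6, 2028 gives November 1, 2028, which is the last day of the cure period.
The last day of the standstill period: 30 calendar days after November 1, 2028 is December 1, 2028.
Adding 52 calendar days to December 1, 2028 gives January 22, 2029, which is the date termination becomes effective.

January 22, 2029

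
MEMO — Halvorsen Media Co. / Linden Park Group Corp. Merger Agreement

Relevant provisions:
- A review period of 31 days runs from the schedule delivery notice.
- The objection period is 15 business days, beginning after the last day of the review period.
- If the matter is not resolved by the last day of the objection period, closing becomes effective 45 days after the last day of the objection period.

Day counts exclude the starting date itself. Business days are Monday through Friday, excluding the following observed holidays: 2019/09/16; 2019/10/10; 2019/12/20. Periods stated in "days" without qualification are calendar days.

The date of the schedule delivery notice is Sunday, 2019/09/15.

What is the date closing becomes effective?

2019/12/21

Adding 31 calendar days to 2019/09/15 gives 2019/10/16, which is the last day of the review period.
From Wednesday, 2019/10/16, 15 business days (Oct 17, Oct 18, Oct 21, Oct 22, …, Nov 4, Nov 5, Nov 6, skipping weekends) brings us to Wednesday, 2019/11/06, which is the last day of the objection period.
The date closing becomes effective: 2019/11/06 + 45 days = 2019/12/21.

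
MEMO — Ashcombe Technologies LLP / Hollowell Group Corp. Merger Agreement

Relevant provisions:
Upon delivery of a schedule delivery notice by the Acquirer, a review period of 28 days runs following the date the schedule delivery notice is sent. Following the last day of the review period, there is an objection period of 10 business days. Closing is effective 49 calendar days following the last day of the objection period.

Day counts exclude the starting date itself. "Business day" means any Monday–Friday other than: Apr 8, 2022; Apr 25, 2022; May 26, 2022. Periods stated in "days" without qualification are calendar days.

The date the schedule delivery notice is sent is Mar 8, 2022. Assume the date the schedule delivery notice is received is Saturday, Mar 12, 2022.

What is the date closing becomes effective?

Jun 8, 2022

Adding 28 calendar days to Mar 8, 2022 gives Apr 5, 2022, which is the last day of the review period.
The last day of the objection period: counting 10 business days from Tuesday, Apr 5, 2022 (Apr 6, Apr 7, Apr 11, Apr 12, Apr 13, Apr 14, Apr 15, Apr 18, Apr 19, Apr 20, skipping weekends and the listed holiday on Apr 8) reaches Wednesday, Apr 20, 2022.
The date closing becomes effective: 49 calendar days after Apr 20, 2022 is Jun 8, 2022.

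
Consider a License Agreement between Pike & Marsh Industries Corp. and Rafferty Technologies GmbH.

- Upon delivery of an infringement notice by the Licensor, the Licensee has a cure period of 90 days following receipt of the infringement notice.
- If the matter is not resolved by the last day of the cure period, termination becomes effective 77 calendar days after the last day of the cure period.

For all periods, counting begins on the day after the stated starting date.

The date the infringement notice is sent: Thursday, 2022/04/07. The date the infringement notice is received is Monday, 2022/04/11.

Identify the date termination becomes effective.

2022/09/25

Adding 90 calendar days to 2022/04/11 gives 2022/07/10, which is the last day of the cure period.
The date termination becomes effective: 77 calendar days after 2022/07/10 is 2022/09/25.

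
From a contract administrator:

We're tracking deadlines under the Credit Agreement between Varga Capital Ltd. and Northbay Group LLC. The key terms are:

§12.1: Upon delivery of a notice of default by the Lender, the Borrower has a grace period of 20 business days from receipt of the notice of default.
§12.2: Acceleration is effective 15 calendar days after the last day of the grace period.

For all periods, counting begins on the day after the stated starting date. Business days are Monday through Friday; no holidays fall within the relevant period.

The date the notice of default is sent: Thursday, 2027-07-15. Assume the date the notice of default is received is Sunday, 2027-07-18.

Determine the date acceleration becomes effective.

The last day of the grace period: counting 20 business days from Sunday, 2027-07-18 (Jul 19, Jul 20, Jul 21, Jul 22, …, Aug 11, Aug 12, Aug 13, skipping weekends) reaches Friday, 2027-08-13.
The date acceleration becomes effective: 2027-08-13 + 15 days = 2027-08-28.

2027-08-28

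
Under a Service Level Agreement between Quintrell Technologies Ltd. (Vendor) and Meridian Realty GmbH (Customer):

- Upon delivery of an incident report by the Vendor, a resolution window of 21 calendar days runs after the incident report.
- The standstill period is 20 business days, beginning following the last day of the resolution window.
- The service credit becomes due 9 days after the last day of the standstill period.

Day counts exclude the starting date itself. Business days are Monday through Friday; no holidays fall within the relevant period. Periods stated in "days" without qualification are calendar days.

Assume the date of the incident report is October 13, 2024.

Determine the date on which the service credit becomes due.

The last day of the resolution window: 21 calendar days after October 13, 2024 is November 3, 2024.
The last day of the standstill period: 20 business days after Sunday, November 3, 2024, skipping weekends — Nov 4, Nov 5, Nov 6, Nov 7, …, Nov 27, Nov 28, Nov 29 — lands on Friday, November 29, 2024.
Adding 9 calendar days to November 29, 2024 gives December 8, 2024, which is the date on which the service credit becomes due.

December 8, 2024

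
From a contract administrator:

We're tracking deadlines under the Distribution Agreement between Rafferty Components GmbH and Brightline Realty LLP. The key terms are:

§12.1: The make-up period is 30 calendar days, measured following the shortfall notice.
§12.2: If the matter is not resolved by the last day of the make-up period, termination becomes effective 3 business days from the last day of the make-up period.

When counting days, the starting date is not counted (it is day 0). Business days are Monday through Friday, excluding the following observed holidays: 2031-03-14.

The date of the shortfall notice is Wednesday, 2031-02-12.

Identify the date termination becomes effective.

Adding 30 calendar days to 2031-02-12 gives 2031-03-14, which is the last day of the make-up period.
The date termination becomes effective: counting 3 business days from Friday, 2031-03-14 (Mar 17, Mar 18, Mar 19, skipping weekends) reaches Wednesday, 2031-03-19.

2031-03-19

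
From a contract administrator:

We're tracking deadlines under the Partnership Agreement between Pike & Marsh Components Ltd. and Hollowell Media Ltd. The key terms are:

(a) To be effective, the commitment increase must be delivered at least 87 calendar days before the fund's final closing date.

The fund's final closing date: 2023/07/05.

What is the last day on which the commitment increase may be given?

2023/04/09

Counting back 87 calendar days from 2023/07/05 gives 2023/04/09.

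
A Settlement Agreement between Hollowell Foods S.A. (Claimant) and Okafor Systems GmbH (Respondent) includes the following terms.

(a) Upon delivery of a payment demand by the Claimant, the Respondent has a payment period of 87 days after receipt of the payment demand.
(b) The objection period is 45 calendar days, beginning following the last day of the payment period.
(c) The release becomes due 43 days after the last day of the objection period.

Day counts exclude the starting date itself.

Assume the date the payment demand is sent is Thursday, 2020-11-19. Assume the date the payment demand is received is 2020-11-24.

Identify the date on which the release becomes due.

2021-05-18

Adding 87 calendar days to 2020-11-24 gives 2021-02-19, which is the last day of the payment period.
The last day of the objection period: 45 calendar days after 2021-02-19 is 2021-04-05.
Adding 43 calendar days to 2021-04-05 gives 2021-05-18, which is the date on which the release becomes due.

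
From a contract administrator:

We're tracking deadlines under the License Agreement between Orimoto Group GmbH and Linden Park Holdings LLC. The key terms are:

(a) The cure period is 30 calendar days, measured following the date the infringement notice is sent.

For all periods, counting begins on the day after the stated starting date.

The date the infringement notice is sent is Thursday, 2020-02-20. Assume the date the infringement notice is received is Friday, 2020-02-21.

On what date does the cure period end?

Adding 30 calendar days to 2020-02-20 gives 2020-03-21, which is the last day of the cure period.

2020-03-21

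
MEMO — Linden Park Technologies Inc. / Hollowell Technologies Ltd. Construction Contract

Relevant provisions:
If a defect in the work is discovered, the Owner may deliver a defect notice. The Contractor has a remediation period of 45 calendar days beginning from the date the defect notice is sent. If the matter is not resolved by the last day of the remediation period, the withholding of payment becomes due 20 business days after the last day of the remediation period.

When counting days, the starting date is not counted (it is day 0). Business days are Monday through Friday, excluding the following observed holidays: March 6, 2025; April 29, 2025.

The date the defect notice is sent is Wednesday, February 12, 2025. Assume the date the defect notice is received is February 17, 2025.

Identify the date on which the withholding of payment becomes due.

April 25, 2025

The last day of the remediation period: February 12, 2025 + 45 days = March 29, 2025.
From Saturday, March 29, 2025, 20 business days (Mar 31, Apr 1, Apr 2, Apr 3, …, Apr 23, Apr 24, Apr 25, skipping weekends) brings us to Friday, April 25, 2025, which is the date on which the withholding of payment becomes due.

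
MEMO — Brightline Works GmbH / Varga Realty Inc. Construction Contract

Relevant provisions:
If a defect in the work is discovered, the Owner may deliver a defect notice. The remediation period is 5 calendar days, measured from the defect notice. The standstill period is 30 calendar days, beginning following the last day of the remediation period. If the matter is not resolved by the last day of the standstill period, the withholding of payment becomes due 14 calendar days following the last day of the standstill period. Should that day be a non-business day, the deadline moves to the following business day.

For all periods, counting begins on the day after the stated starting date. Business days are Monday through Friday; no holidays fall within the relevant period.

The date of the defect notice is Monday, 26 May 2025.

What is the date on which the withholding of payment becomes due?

The last day of the remediation period: 26 May 2025 + 5 days = 31 May 2025.
The last day of the standstill period: 30 calendar days after 31 May 2025 is 30 June 2025.
The date on which the withholding of payment becomes due: 30 June 2025 + 14 days = 14 July 2025. 14 July 2025 is a Monday, so no roll-forward applies.

14 July 2025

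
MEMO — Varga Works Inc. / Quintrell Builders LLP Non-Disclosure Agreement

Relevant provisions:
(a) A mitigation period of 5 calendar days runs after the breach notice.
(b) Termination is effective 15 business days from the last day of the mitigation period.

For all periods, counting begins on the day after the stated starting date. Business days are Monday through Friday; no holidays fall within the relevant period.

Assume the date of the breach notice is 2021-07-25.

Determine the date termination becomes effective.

2021-08-20

The last day of the mitigation period: 5 calendar days after 2021-07-25 is 2021-07-30.
The date termination becomes effective: 15 business days after Friday, 2021-07-30, skipping weekends — Aug 2, Aug 3, Aug 4, Aug 5, …, Aug 18, Aug 19, Aug 20 — lands on Friday, 2021-08-20.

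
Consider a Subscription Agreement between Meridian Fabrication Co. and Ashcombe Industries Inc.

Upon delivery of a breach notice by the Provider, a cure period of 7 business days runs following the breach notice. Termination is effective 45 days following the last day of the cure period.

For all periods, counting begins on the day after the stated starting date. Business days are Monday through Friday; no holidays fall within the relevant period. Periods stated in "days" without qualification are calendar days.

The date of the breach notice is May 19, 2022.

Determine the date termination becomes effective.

The last day of the cure period: 7 business days after Thursday, May 19, 2022, skipping weekends — May 20, May 23, May 24, May 25, May 26, May 27, May 30 — lands on Monday, May 30, 2022.
The date termination becomes effective: 45 calendar days after May 30, 2022 is July 14, 2022.

July 14, 2022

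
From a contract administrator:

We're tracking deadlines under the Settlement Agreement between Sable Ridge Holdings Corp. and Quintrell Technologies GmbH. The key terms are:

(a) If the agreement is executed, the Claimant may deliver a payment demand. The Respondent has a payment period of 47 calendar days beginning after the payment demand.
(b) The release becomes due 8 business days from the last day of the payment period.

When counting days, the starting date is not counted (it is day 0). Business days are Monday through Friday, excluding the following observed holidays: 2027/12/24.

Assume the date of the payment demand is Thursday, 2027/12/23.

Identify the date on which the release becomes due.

2028/02/18

The last day of the payment period: 47 calendar days after 2027/12/23 is 2028/02/08.
The date on which the release becomes due: 8 business days after Tuesday, 2028/02/08, skipping weekends — Feb 9, Feb 10, Feb 11, Feb 14, Feb 15, Feb 16, Feb 17, Feb 18 — lands on Friday, 2028/02/18.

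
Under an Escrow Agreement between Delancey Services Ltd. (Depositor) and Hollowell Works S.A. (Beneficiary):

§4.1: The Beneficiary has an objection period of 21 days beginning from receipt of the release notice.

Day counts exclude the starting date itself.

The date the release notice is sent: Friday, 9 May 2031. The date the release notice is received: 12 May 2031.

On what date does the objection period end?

2 June 2031

The last day of the objection period: 21 calendar days after 12 May 2031 is 2 June 2031.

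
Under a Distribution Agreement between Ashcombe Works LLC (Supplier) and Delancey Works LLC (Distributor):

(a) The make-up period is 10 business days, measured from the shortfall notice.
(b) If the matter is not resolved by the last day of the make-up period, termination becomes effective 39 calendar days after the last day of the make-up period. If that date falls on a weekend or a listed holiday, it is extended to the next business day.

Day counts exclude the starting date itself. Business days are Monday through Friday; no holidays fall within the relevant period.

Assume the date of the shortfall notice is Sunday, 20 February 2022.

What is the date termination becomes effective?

12 April 2022

The last day of the make-up period: 10 business days after Sunday, 20 February 2022, skipping weekends — Feb 21, Feb 22, Feb 23, Feb 24, Feb 25, Feb 28, Mar 1, Mar 2, Mar 3, Mar 4 — lands on Friday, 4 March 2022.
Adding 39 calendar days to 4 March 2022 gives 12 April 2022, which is the date termination becomes effective. 12 April 2022 is a Tuesday, so no roll-forward applies.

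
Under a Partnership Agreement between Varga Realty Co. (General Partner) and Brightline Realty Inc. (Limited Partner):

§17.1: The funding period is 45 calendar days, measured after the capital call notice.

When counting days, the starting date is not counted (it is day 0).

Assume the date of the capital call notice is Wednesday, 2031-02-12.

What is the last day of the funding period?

Adding 45 calendar days to 2031-02-12 gives 2031-03-29, which is the last day of the funding period.

2031-03-29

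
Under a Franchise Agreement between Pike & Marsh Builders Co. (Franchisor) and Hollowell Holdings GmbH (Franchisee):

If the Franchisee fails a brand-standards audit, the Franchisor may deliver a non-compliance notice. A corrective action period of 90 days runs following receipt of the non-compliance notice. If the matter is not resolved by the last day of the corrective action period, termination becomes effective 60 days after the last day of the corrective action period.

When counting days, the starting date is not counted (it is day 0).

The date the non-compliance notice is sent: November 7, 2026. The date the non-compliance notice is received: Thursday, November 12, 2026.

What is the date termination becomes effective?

April 11, 2027

Adding 90 calendar days to November 12, 2026 gives February 10, 2027, which is the last day of the corrective action period.
The date termination becomes effective: 60 calendar days after February 10, 2027 is April 11, 2027.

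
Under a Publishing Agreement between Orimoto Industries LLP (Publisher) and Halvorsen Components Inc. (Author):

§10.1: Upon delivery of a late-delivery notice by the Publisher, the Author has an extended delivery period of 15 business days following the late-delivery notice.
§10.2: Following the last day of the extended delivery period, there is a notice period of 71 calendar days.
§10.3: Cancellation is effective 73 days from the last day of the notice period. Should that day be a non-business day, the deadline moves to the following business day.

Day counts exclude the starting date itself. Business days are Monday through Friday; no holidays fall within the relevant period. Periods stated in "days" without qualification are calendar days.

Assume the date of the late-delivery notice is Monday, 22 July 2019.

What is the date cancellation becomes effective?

From Monday, 22 July 2019, 15 business days (Jul 23, Jul 24, Jul 25, Jul 26, …, Aug 8, Aug 9, Aug 12, skipping weekends) brings us to Monday, 12 August 2019, which is the last day of the extended delivery period.
The last day of the notice period: 71 calendar days after 12 August 2019 is 22 October 2019.
Adding 73 calendar days to 22 October 2019 gives 3 January 2020, which is the date cancellation becomes effective. 3 January 2020 is a Friday, so no roll-forward applies.

3 January 2020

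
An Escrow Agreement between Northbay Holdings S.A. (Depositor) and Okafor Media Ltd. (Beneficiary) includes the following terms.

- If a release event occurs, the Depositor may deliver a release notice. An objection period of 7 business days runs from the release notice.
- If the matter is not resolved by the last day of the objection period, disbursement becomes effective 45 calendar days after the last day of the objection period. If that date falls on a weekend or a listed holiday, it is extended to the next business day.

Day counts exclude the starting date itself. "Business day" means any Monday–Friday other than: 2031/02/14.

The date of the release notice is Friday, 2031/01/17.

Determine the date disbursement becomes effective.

2031/03/14

The last day of the objection period: 7 business days after Friday, 2031/01/17, skipping weekends — Jan 20, Jan 21, Jan 22, Jan 23, Jan 24, Jan 27, Jan 28 — lands on Tuesday, 2031/01/28.
The date disbursement becomes effective: 2031/01/28 + 45 days = 2031/03/14. 2031/03/14 is a Friday and is not a listed holiday, so no roll-forward applies.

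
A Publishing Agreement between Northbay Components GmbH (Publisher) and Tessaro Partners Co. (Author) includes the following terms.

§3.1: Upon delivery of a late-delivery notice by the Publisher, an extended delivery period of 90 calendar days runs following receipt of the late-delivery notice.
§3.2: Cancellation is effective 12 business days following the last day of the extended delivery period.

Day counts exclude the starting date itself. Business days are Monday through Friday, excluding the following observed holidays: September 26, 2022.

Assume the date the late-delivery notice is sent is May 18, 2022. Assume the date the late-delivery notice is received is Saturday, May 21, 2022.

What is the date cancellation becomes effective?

September 6, 2022

The last day of the extended delivery period: 90 calendar days after May 21, 2022 is August 19, 2022.
From Friday, August 19, 2022, 12 business days (Aug 22, Aug 23, Aug 24, Aug 25, …, Sep 2, Sep 5, Sep 6, skipping weekends) brings us to Tuesday, September 6, 2022, which is the date cancellation becomes effective.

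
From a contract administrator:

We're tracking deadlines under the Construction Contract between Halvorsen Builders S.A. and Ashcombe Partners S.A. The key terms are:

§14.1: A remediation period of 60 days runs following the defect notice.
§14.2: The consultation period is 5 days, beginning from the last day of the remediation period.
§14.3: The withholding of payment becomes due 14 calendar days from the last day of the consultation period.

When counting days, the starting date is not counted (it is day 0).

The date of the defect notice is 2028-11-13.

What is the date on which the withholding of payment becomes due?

The last day of the remediation period: 60 calendar days after 2028-11-13 is 2029-01-12.
The last day of the consultation period: 5 calendar days after 2029-01-12 is 2029-01-17.
Adding 14 calendar days to 2029-01-17 gives 2029-01-31, which is the date on which the withholding of payment becomes due.

2029-01-31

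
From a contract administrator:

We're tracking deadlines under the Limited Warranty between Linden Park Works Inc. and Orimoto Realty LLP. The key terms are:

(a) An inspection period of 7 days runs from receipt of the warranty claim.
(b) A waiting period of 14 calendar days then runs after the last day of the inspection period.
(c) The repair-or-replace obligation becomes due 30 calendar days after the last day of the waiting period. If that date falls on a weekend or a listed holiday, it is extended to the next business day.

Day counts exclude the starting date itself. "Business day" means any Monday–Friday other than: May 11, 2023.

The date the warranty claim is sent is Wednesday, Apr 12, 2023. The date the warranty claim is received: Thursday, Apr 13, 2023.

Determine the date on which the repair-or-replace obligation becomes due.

Jun 5, 2023

The last day of the inspection period: Apr 13, 2023 + 7 days = Apr 20, 2023.
Adding 14 calendar days to Apr 20, 2023 gives May 4, 2023, which is the last day of the waiting period.
The date on which the repair-or-replace obligation becomes due: 30 calendar days after May 4, 2023 is Jun 3, 2023. That falls on a Saturday, so it rolls to the next business day, Monday, Jun 5, 2023.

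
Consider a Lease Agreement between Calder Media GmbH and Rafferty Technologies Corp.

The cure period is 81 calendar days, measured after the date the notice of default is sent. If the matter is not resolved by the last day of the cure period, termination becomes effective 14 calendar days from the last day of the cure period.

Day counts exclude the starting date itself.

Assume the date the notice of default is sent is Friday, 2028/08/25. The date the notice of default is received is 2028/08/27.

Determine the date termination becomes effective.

2028/11/28

The last day of the cure period: 81 calendar days after 2028/08/25 is 2028/11/14.
Adding 14 calendar days to 2028/11/14 gives 2028/11/28, which is the date termination becomes effective.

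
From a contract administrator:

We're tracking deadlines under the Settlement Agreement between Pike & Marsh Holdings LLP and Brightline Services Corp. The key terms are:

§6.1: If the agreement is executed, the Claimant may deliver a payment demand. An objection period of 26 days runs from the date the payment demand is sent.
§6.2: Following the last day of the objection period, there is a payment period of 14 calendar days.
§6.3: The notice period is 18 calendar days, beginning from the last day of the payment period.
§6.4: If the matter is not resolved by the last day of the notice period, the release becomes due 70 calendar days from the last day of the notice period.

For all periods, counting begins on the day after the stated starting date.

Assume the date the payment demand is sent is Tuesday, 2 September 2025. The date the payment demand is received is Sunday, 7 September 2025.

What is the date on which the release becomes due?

The last day of the objection period: 26 calendar days after 2 September 2025 is 28 September 2025.
The last day of the payment period: 14 calendar days after 28 September 2025 is 12 October 2025.
The last day of the notice period: 12 October 2025 + 18 days = 30 October 2025.
The date on which the release becomes due: 30 October 2025 + 70 days = 8 January 2026.

8 January 2026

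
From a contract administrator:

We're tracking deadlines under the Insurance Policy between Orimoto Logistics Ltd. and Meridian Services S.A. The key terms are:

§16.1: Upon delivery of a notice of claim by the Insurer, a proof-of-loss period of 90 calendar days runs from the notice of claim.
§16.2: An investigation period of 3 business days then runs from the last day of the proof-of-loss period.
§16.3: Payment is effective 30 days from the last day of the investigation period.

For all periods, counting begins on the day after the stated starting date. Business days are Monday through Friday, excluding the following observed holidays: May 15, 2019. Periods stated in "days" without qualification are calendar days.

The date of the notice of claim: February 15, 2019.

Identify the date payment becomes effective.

June 20, 2019

The last day of the proof-of-loss period: 90 calendar days after February 15, 2019 is May 16, 2019.
From Thursday, May 16, 2019, 3 business days (May 17, May 20, May 21, skipping weekends) brings us to Tuesday, May 21, 2019, which is the last day of the investigation period.
The date payment becomes effective: 30 calendar days after May 21, 2019 is June 20, 2019.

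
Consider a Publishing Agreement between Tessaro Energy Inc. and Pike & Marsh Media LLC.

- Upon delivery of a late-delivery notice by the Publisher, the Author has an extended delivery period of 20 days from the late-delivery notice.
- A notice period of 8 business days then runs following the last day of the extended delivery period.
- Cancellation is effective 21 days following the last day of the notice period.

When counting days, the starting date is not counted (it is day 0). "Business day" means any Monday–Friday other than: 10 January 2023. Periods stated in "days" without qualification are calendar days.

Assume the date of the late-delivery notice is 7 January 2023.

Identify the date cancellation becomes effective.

1 March 2023

Adding 20 calendar days to 7 January 2023 gives 27 January 2023, which is the last day of the extended delivery period.
The last day of the notice period: counting 8 business days from Friday, 27 January 2023 (Jan 30, Jan 31, Feb 1, Feb 2, Feb 3, Feb 6, Feb 7, Feb 8, skipping weekends) reaches Wednesday, 8 February 2023.
The date cancellation becomes effective: 8 February 2023 + 21 days = 1 March 2023.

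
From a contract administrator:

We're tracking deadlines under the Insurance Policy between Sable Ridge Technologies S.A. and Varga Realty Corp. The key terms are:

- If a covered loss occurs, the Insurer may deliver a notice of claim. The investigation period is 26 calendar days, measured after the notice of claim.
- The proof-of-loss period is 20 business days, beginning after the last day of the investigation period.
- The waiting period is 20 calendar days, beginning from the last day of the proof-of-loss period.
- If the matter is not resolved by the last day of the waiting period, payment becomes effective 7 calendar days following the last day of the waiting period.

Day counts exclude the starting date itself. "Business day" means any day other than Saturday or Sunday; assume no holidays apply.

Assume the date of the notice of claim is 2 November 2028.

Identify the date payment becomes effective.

The last day of the investigation period: 26 calendar days after 2 November 2028 is 28 November 2028.
The last day of the proof-of-loss period: counting 20 business days from Tuesday, 28 November 2028 (Nov 29, Nov 30, Dec 1, Dec 4, …, Dec 22, Dec 25, Dec 26, skipping weekends) reaches Tuesday, 26 December 2028.
The last day of the waiting period: 26 December 2028 + 20 days = 15 January 2029.
The date payment becomes effective: 15 January 2029 + 7 days = 22 January 2029.

22 January 2029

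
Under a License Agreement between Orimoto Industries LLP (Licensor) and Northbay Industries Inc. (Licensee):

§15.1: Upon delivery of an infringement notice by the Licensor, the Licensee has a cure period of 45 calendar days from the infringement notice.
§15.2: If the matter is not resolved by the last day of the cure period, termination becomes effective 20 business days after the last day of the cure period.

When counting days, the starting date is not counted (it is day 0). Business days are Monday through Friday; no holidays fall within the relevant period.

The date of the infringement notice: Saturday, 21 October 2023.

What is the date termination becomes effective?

The last day of the cure period: 45 calendar days after 21 October 2023 is 5 December 2023.
From Tuesday, 5 December 2023, 20 business days (Dec 6, Dec 7, Dec 8, Dec 11, …, Dec 29, Jan 1, Jan 2, skipping weekends) brings us to Tuesday, 2 January 2024, which is the date termination becomes effective.

2 January 2024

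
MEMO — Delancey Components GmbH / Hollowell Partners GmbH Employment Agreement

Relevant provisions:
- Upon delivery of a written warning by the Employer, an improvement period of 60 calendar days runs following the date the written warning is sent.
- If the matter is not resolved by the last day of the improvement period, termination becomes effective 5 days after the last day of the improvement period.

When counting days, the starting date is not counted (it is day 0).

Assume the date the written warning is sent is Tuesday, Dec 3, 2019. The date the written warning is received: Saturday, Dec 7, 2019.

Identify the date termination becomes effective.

The last day of the improvement period: 60 calendar days after Dec 3, 2019 is Feb 1, 2020.
Adding 5 calendar days to Feb 1, 2020 gives Feb 6, 2020, which is the date termination becomes effective.

Feb 6, 2020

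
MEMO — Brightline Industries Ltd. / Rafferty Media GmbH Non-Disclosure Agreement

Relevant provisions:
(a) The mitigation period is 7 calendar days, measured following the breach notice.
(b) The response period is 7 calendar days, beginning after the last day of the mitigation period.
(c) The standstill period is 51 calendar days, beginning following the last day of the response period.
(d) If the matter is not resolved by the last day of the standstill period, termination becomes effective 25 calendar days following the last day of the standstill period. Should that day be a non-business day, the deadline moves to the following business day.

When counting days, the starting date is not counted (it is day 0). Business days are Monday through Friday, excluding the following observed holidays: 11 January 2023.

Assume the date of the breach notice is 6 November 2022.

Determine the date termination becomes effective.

6 February 2023

The last day of the mitigation period: 7 calendar days after 6 November 2022 is 13 November 2022.
The last day of the response period: 13 November 2022 + 7 days = 20 November 2022.
The last day of the standstill period: 20 November 2022 + 51 days = 10 January 2023.
The date termination becomes effective: 25 calendar days after 10 January 2023 is 4 February 2023. That falls on a Saturday, so it rolls to the next business day, Monday, 6 February 2023.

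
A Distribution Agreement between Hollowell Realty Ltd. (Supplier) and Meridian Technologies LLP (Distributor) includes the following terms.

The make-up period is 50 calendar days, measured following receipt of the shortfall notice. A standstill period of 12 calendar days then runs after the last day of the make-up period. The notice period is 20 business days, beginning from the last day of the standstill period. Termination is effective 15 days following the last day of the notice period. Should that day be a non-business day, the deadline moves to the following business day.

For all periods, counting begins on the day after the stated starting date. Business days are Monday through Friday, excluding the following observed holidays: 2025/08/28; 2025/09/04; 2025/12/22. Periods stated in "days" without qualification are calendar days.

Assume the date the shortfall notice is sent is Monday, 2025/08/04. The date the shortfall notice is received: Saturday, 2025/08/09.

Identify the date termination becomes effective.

The last day of the make-up period: 50 calendar days after 2025/08/09 is 2025/09/28.
The last day of the standstill period: 2025/09/28 + 12 days = 2025/10/10.
The last day of the notice period: counting 20 business days from Friday, 2025/10/10 (Oct 13, Oct 14, Oct 15, Oct 16, …, Nov 5, Nov 6, Nov 7, skipping weekends) reaches Friday, 2025/11/07.
The date termination becomes effective: 2025/11/07 + 15 days = 2025/11/22. That falls on a Saturday, so it rolls to the next business day, Monday, 2025/11/24.

2025/11/24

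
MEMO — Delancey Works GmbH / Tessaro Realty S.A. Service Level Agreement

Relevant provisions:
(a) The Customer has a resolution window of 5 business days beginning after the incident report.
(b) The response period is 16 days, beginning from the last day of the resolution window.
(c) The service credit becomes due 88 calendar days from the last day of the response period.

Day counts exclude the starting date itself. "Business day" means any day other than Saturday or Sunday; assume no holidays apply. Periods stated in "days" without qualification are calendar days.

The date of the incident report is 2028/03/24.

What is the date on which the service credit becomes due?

The last day of the resolution window: 5 business days after Friday, 2028/03/24, skipping weekends — Mar 27, Mar 28, Mar 29, Mar 30, Mar 31 — lands on Friday, 2028/03/31.
The last day of the response period: 2028/03/31 + 16 days = 2028/04/16.
The date on which the service credit becomes due: 88 calendar days after 2028/04/16 is 2028/07/13.

2028/07/13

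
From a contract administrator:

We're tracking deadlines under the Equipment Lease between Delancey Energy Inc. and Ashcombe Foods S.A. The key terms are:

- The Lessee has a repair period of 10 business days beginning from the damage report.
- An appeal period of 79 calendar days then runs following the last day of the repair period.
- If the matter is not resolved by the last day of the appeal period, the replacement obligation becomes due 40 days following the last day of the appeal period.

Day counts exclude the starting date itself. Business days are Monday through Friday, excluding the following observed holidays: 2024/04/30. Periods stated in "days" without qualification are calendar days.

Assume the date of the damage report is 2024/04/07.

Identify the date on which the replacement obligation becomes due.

2024/08/16

The last day of the repair period: counting 10 business days from Sunday, 2024/04/07 (Apr 8, Apr 9, Apr 10, Apr 11, Apr 12, Apr 15, Apr 16, Apr 17, Apr 18, Apr 19, skipping weekends) reaches Friday, 2024/04/19.
The last day of the appeal period: 79 calendar days after 2024/04/19 is 2024/07/07.
The date on which the replacement obligation becomes due: 40 calendar days after 2024/07/07 is 2024/08/16.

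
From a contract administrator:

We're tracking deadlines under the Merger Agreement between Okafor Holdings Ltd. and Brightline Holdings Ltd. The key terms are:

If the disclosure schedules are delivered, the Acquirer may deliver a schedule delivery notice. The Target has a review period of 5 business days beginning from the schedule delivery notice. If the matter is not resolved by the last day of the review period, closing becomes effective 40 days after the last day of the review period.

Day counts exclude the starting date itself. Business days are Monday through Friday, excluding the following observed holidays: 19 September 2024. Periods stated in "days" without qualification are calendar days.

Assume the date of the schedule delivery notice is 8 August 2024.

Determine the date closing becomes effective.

From Thursday, 8 August 2024, 5 business days (Aug 9, Aug 12, Aug 13, Aug 14, Aug 15, skipping weekends) brings us to Thursday, 15 August 2024, which is the last day of the review period.
The date closing becomes effective: 40 calendar days after 15 August 2024 is 24 September 2024.

24 September 2024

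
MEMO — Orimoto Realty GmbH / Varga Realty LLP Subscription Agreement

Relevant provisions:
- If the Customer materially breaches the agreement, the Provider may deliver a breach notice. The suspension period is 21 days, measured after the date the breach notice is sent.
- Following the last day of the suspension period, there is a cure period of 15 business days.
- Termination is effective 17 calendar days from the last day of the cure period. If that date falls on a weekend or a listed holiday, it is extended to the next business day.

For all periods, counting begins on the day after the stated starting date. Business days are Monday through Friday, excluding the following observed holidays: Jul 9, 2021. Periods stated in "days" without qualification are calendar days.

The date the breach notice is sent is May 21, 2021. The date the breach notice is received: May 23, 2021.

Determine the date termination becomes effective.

The last day of the suspension period: May 21, 2021 + 21 days = Jun 11, 2021.
The last day of the cure period: 15 business days after Friday, Jun 11, 2021, skipping weekends — Jun 14, Jun 15, Jun 16, Jun 17, …, Jun 30, Jul 1, Jul 2 — lands on Friday, Jul 2, 2021.
The date termination becomes effective: 17 calendar days after Jul 2, 2021 is Jul 19, 2021. Jul 19, 2021 is a Monday and is not a listed holiday, so no roll-forward applies.

Jul 19, 2021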